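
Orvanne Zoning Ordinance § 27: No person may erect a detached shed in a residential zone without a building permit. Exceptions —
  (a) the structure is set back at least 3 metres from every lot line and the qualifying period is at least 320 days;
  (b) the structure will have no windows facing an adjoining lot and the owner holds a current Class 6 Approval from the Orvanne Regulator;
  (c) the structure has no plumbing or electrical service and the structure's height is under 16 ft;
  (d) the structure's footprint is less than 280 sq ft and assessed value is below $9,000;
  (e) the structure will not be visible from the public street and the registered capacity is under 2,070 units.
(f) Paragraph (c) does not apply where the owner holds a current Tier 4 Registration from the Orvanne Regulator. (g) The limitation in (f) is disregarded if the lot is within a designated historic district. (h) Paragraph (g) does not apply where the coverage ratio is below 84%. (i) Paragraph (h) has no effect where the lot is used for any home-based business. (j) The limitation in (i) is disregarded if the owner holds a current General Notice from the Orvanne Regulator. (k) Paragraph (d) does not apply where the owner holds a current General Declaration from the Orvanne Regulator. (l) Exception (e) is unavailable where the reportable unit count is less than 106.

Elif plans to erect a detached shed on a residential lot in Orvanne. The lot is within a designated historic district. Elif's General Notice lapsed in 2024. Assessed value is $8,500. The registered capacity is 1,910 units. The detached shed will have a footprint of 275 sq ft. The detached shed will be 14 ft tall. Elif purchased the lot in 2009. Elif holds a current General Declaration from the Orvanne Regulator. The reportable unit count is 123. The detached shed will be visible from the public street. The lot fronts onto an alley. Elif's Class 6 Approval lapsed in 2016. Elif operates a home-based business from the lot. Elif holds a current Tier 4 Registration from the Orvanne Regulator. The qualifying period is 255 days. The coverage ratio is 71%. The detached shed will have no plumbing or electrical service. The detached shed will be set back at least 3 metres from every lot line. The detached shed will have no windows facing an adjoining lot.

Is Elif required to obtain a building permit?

No — exception (c) applies; Elif does not need a building permit.

Exception (a) requires that the qualifying period is at least 320 days; but the qualifying period is 255 days, short of 320 days, so (a) is unavailable.
Exception (b) requires that the owner holds a current Class 6 Approval from the Orvanne Regulator; but no current Class 6 Approval is held, so (b) is unavailable.
All of (c)'s requirements are met (there is no plumbing or electrical service; the structure's height is 14 ft, under the 16 ft limit). As to paragraphs (f)–(j): (f) is triggered (a current Tier 4 Registration is held), but yields to (g): (g) operates against (f): the lot is in a historic district. (h) is triggered (the coverage ratio is 71%, below the 84% limit), but is overridden by (i): (i) operates against (h): a home-based business operates on the lot. (j), which would lift (i), does not operate here — no current General Notice is held. So (c) applies.
All of (d)'s requirements are met (the structure's footprint is 275 sq ft, less than the 280 sq ft limit; assessed value is $8,500, below the $9,000 limit). But applying paragraph (k): (k) operates against (d): a current General Declaration is held. Exception (d) does not apply.
Exception (e) fails — the structure will be visible from the street.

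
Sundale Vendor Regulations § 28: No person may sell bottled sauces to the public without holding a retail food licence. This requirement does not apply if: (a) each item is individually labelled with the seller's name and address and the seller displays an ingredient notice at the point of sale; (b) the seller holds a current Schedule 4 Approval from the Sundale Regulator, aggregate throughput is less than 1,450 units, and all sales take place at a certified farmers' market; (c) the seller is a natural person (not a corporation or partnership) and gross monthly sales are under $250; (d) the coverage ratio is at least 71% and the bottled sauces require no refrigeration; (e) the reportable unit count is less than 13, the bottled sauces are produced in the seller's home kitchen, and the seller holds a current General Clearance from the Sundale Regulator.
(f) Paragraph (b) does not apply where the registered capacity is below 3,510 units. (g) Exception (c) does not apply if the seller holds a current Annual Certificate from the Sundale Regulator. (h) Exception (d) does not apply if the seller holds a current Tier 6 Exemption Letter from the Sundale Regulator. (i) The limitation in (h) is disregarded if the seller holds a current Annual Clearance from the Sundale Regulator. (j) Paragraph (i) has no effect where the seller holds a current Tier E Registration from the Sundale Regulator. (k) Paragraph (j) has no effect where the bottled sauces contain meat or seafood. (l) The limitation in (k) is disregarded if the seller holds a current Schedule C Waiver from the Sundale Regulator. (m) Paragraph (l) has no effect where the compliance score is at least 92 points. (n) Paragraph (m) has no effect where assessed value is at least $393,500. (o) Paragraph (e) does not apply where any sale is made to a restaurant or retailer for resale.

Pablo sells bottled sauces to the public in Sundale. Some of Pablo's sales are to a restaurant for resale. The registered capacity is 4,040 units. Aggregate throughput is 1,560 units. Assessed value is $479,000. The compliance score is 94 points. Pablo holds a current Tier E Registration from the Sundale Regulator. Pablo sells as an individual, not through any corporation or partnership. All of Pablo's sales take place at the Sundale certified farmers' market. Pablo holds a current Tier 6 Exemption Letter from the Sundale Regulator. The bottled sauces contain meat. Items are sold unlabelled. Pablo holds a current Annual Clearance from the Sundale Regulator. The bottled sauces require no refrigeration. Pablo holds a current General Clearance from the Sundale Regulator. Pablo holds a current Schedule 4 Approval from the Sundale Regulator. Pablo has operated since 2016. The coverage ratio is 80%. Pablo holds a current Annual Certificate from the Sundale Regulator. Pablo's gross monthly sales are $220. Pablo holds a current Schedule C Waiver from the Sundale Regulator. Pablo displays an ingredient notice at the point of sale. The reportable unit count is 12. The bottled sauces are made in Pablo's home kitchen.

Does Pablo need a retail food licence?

Yes — Pablo must hold a retail food licence.

Exception (a) fails — items are sold unlabelled.
Exception (b) does not apply: aggregate throughput is 1,560 units, not less than 1,450 units.
Exception (c): the seller is a natural person; gross monthly sales are $220, under the $250 limit — every condition holds. But: (g) is triggered — a current Annual Certificate is held. Exception (c) does not apply.
Exception (d) is satisfied on its face — the coverage ratio is 80%, meeting the 71% threshold; the bottled sauces are shelf-stable. However, paragraphs (h)–(n) must be considered: (h) operates against (d): a current Tier 6 Exemption Letter is held. (i) would limit (h) — a current Annual Clearance is held — but (j) sets (i) aside: (j) applies — a current Tier E Registration is held. (k) is engaged (the bottled sauces contain meat), but is itself disapplied by (l): (l) applies — a current Schedule C Waiver is held. (m) would limit (l) — the compliance score is 94 points, meeting the 92 points threshold — but (n) sets (m) aside: (n) is engaged — assessed value is $479,000, meeting the $393,500 threshold. So (d) is unavailable.
Exception (e)'s conditions are all satisfied: the reportable unit count is 12, less than the 13 limit; the bottled sauces are home-kitchen produced; a current General Clearance is held. But: (o) is triggered — some sales are to a restaurant for resale. (e) is therefore removed.
No exception is made out. Pablo falls within the general rule.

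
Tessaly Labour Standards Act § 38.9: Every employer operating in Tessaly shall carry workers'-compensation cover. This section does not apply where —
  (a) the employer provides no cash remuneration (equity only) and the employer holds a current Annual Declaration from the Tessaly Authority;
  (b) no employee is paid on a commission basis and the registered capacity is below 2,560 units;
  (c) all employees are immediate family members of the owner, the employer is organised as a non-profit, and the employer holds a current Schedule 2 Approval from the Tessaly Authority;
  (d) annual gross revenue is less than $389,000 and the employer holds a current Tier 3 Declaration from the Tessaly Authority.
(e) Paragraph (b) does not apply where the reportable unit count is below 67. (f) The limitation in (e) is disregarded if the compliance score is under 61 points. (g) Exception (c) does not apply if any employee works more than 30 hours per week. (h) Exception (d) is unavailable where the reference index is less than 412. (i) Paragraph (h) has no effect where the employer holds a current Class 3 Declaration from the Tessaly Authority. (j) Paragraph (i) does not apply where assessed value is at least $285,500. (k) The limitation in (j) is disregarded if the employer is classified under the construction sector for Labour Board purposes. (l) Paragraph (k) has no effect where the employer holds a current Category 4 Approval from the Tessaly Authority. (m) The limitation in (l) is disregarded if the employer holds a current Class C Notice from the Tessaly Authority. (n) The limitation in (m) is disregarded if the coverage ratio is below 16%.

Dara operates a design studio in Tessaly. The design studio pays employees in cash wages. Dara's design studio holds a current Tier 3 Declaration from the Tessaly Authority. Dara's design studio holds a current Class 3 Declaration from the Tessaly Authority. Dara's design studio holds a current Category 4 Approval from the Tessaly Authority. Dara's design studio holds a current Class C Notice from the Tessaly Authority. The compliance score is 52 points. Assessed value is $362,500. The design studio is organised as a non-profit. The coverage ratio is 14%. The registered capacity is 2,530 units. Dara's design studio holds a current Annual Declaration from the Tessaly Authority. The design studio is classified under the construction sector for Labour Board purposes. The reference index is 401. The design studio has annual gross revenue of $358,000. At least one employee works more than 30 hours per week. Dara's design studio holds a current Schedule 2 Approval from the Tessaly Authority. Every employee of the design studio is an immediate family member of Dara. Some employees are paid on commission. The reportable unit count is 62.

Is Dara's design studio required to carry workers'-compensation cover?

Yes — Dara's design studio must carry workers'-compensation cover.

Exception (a) does not apply: employees are paid cash wages.
Exception (b) requires that no employee is paid on a commission basis; but some employees are paid on commission, so (b) is unavailable.
All of (c)'s requirements are met (every employee is an immediate family member; the employer is a non-profit; a current Schedule 2 Approval is held). But applying paragraph (g): (g) operates against (c): at least one employee exceeds 30 hours/week. So (c) is unavailable.
Exception (d): annual gross revenue is $358,000, less than the $389,000 limit; a current Tier 3 Declaration is held — every condition holds. But applying paragraphs (h)–(n): (h) operates — the reference index is 401, less than the 412 limit. (i) is triggered (a current Class 3 Declaration is held), but is overridden by (j): (j) applies — assessed value is $362,500, meeting the $285,500 threshold. (k) applies (the design studio is classified under the construction sector), but is set aside by (l): (l) operates — a current Category 4 Approval is held. (m) operates (a current Class C Notice is held), but is set aside by (n): (n) is engaged — the coverage ratio is 14%, below the 16% limit. Exception (d) does not apply.
Every exception is unavailable, so the rule governs.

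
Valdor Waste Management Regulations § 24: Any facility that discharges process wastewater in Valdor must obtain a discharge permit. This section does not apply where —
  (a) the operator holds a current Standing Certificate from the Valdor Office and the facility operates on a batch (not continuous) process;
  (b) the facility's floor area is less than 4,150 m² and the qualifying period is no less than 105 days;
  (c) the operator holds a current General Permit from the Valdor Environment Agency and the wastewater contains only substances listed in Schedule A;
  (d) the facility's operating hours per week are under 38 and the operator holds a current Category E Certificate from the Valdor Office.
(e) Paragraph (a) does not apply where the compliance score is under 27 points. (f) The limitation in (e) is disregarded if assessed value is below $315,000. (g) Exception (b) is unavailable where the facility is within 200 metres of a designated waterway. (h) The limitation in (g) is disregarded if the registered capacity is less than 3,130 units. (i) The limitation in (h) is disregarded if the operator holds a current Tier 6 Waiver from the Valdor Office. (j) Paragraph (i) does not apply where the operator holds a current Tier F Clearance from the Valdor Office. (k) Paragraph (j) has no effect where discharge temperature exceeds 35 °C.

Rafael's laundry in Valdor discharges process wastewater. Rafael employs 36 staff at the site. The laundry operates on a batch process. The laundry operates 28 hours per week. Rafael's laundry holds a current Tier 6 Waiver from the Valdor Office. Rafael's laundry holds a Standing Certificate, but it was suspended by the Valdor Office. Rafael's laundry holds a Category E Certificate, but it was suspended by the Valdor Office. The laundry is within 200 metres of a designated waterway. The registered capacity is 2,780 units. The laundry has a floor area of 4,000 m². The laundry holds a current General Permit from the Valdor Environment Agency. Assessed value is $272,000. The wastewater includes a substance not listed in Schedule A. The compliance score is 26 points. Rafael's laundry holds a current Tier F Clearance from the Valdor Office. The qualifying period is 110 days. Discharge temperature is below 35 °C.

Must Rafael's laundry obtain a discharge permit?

No — exception (b) applies; Rafael's laundry is not required to obtain a discharge permit.

Exception (a) does not apply: there is no Standing Certificate in force.
Exception (b) is satisfied on its face — the facility's floor area is 4,000 m², less than the 4,150 m² limit; the qualifying period is 110 days, meeting the 105 days threshold. Under paragraphs (g)–(k): (g) is triggered (the laundry is within 200 m of a designated waterway), but yields to (h): (h) operates against (g): the registered capacity is 2,780 units, less than the 3,130 units limit. (i) applies (a current Tier 6 Waiver is held), but is overridden by (j): (j) operates — a current Tier F Clearance is held. (k), which would lift (j), is inapplicable — discharge temperature is below 35 °C. (b) remains available.
Exception (c) fails — the wastewater includes a non-Schedule-A substance.
Exception (d) requires that the operator holds a current Category E Certificate from the Valdor Office; but there is no Category E Certificate in force, so (d) is unavailable.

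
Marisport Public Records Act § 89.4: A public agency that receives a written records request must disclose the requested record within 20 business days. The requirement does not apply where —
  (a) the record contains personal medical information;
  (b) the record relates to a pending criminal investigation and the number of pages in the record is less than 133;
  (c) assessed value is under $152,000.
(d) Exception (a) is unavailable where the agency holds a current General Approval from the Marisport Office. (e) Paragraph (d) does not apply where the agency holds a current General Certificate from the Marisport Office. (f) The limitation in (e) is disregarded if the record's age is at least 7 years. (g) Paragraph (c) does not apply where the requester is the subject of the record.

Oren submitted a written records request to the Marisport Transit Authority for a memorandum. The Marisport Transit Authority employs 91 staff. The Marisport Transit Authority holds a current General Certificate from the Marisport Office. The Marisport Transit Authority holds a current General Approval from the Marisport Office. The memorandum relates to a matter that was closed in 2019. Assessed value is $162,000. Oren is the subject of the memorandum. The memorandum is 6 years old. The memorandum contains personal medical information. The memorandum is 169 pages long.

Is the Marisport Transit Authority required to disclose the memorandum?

No — exception (a) applies; the Marisport Transit Authority is not required to disclose the memorandum.

Exception (a)'s conditions are all satisfied: the memorandum contains personal medical information. Considering the limiting provisions: (d) operates (a current General Approval is held), but yields to (e): (e) is engaged — a current General Certificate is held. (f), which would lift (e), is not engaged — the record's age is 6 years, short of 7 years. Exception (a) stands.
Exception (b) requires that the record relates to a pending criminal investigation; but the memorandum relates to a closed matter, so (b) is unavailable.
Exception (c) does not apply: assessed value is $162,000, not under $152,000.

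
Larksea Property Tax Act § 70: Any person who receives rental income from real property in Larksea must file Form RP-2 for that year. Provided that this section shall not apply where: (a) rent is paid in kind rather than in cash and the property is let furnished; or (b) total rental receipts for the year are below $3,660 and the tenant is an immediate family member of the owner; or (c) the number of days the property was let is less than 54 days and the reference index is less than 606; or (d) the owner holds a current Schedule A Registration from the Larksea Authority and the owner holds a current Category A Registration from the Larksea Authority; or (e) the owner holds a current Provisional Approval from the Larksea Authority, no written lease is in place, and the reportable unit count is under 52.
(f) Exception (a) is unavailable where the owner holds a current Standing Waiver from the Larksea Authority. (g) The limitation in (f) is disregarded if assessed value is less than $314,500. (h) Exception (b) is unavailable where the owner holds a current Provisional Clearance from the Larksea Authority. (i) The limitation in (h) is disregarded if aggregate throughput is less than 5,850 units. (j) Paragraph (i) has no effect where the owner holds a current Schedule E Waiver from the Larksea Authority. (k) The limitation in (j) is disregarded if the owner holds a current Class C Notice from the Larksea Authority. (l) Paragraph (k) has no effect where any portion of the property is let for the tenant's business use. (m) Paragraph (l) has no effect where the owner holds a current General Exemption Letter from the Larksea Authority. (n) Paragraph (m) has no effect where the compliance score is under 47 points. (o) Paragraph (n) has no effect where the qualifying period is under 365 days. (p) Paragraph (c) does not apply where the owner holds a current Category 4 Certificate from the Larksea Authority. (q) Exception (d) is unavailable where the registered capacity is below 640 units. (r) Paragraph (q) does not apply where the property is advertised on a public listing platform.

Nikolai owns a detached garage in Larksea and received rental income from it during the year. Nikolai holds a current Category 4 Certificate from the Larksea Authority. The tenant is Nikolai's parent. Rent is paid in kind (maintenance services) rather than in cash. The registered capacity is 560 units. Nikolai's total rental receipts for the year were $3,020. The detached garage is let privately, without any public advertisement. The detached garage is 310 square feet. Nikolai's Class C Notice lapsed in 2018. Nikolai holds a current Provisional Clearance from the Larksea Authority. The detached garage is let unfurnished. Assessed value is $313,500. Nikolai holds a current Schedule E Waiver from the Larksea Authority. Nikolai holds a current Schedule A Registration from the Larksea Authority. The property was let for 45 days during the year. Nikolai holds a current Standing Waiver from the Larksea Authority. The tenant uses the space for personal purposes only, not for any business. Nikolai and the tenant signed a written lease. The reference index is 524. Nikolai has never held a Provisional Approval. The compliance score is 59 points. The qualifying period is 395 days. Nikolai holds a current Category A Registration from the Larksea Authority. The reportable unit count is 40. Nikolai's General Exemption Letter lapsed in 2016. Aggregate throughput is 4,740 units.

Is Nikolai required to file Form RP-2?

Exception (a) fails — the property is let unfurnished.
Exception (b): total rental receipts for the year are $3,020, below the $3,660 limit; the tenant is an immediate family member — every condition holds. But applying paragraphs (h)–(o): (h) operates — a current Provisional Clearance is held. (i) would limit (h) — aggregate throughput is 4,740 units, less than the 5,850 units limit — but (j) sets (i) aside: (j) is triggered — a current Schedule E Waiver is held. (k) is inapplicable (there is no Class C Notice in force), so (j) stands. Exception (b) does not apply.
Exception (c)'s conditions are all satisfied: the number of days the property was let is 45 days, less than the 54 days limit; the reference index is 524, less than the 606 limit. However, paragraph (p) must be considered: (p) operates against (c): a current Category 4 Certificate is held. Exception (c) does not apply.
All of (d)'s requirements are met (a current Schedule A Registration is held; a current Category A Registration is held). But: (q) operates against (d): the registered capacity is 560 units, below the 640 units limit. (r) is not engaged (the property is let privately without advertisement), so (q) stands. Exception (d) does not apply.
Exception (e) fails — no current Provisional Approval is held.
None of the exceptions is available; § 70 applies in full.

Yes — Nikolai must file Form RP-2.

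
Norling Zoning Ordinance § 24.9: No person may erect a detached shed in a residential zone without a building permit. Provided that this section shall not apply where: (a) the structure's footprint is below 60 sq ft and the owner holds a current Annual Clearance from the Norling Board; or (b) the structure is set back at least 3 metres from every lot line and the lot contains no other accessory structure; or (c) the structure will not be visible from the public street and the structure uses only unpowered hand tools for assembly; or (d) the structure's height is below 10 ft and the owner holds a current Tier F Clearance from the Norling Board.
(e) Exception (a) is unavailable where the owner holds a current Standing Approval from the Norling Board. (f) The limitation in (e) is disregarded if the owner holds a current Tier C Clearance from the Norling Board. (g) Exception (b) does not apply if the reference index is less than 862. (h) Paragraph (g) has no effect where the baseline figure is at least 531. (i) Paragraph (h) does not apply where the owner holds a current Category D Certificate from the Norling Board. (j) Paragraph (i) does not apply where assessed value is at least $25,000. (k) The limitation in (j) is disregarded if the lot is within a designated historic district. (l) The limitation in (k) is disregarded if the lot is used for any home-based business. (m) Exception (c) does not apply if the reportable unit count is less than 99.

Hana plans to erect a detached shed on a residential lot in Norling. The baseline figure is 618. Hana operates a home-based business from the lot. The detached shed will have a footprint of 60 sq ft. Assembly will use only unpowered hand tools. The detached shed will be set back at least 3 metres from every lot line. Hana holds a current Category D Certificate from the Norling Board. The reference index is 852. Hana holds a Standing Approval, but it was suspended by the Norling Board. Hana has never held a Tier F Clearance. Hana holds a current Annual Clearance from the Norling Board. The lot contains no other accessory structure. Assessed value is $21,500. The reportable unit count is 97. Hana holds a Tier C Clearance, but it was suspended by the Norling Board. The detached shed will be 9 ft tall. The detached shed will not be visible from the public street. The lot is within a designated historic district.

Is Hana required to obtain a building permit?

Exception (a) requires that the structure's footprint is below 60 sq ft; but the structure's footprint is 60 sq ft, not below 60 sq ft, so (a) is unavailable.
All of (b)'s requirements are met (the setback is at least 3 m on every side; the lot has no other accessory structure). However, paragraphs (g)–(l) must be considered: (g) is engaged — the reference index is 852, less than the 862 limit. (h) would limit (g) — the baseline figure is 618, meeting the 531 threshold — but (i) sets (h) aside: (i) is engaged — a current Category D Certificate is held. (j) is not engaged (assessed value is $21,500, short of $25,000), so (i) stands. (b) is therefore removed.
Exception (c)'s conditions are all satisfied: the structure will not be visible from the street; assembly uses only hand tools. However, paragraph (m) must be considered: (m) operates against (c): the reportable unit count is 97, less than the 99 limit. Exception (c) does not apply.
Exception (d) does not apply: the Tier F Clearance is not current.
No exception is made out. Hana falls within the general rule.

Yes — Hana must obtain a building permit.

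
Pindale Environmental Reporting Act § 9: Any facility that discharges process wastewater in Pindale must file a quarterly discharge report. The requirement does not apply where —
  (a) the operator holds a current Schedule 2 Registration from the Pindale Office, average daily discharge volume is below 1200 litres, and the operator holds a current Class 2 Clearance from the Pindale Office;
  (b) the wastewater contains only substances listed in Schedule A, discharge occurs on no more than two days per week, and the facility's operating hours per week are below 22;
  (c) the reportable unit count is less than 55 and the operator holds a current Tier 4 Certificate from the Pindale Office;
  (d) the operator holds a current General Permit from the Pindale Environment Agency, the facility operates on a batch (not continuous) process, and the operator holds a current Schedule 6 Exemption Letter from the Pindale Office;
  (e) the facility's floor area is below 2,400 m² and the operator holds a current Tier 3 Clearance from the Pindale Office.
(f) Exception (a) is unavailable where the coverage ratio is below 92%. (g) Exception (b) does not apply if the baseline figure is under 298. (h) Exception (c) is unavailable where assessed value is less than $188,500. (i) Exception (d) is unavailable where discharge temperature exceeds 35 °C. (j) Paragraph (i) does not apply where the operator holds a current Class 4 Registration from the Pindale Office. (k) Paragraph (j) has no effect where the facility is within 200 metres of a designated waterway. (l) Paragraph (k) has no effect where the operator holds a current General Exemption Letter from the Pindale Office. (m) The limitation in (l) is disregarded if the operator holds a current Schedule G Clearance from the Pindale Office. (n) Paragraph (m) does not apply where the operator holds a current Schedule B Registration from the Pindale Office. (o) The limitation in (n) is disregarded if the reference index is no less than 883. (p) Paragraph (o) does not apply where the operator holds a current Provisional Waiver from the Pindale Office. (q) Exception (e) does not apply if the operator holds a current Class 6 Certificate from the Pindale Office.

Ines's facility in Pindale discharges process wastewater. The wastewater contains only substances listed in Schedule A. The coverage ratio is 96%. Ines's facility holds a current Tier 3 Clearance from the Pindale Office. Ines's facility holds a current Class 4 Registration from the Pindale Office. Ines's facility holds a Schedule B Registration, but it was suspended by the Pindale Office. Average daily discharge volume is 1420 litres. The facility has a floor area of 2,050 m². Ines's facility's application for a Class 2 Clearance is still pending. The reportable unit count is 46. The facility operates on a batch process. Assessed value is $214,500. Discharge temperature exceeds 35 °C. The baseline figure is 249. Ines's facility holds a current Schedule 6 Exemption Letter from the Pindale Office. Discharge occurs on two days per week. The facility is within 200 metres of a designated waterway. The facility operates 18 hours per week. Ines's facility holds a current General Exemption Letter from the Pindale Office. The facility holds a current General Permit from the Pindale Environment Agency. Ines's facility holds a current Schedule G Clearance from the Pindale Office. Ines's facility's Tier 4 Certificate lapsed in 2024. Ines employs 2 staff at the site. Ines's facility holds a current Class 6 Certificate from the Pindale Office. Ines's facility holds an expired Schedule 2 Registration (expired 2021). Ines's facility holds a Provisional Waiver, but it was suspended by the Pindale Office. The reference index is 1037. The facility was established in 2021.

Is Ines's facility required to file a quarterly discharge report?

Exception (a) requires that the operator holds a current Schedule 2 Registration from the Pindale Office; but the Schedule 2 Registration is not current, so (a) is unavailable.
Exception (b)'s conditions are all satisfied: the wastewater is Schedule-A-only; discharge occurs on no more than two days per week; the facility's operating hours per week are 18, below the 22 limit. However, paragraph (g) must be considered: (g) is triggered — the baseline figure is 249, under the 298 limit. Exception (b) does not apply.
Exception (c) requires that the operator holds a current Tier 4 Certificate from the Pindale Office; but no current Tier 4 Certificate is held, so (c) is unavailable.
All of (d)'s requirements are met (a current General Permit is held; the facility operates on a batch process; a current Schedule 6 Exemption Letter is held). However, paragraphs (i)–(p) must be considered: (i) operates against (d): discharge temperature exceeds 35 °C. (j) is engaged (a current Class 4 Registration is held), but is itself disapplied by (k): (k) operates — the facility is within 200 m of a designated waterway. (l) would limit (k) — a current General Exemption Letter is held — but (m) sets (l) aside: (m) is triggered — a current Schedule G Clearance is held. (n), which would lift (m), is inapplicable — there is no Schedule B Registration in force. So (d) is unavailable.
All of (e)'s requirements are met (the facility's floor area is 2,050 m², below the 2,400 m² limit; a current Tier 3 Clearance is held). But: (q) operates against (e): a current Class 6 Certificate is held. (e) is therefore removed.
None of the exceptions is available; § 9 applies in full.

Yes — Ines's facility must file a quarterly discharge report.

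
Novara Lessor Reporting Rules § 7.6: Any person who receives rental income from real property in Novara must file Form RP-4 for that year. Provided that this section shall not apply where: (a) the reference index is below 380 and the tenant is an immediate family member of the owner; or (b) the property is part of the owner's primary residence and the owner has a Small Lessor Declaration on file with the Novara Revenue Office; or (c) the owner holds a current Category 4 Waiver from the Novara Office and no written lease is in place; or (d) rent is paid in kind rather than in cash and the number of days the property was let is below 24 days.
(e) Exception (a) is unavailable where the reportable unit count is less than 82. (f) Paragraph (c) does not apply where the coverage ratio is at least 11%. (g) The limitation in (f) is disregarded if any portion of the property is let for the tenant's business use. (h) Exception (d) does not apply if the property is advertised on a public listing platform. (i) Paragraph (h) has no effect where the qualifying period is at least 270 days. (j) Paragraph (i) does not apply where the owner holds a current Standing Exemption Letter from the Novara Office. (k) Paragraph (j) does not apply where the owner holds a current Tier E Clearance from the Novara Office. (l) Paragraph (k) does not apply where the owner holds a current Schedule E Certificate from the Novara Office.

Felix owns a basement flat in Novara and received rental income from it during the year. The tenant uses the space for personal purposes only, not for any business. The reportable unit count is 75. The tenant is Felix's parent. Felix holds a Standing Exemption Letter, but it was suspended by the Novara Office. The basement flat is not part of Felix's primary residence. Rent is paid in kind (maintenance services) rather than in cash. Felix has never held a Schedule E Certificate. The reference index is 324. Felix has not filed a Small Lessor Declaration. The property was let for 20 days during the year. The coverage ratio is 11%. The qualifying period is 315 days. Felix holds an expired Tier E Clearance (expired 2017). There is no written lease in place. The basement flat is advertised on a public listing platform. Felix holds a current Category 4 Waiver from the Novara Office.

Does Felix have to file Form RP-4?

Exception (a) is satisfied on its face — the reference index is 324, below the 380 limit; the tenant is an immediate family member. But: (e) operates against (a): the reportable unit count is 75, less than the 82 limit. Exception (a) does not apply.
Exception (b) requires that the property is part of the owner's primary residence; but the basement flat is not part of the primary residence, so (b) is unavailable.
All of (c)'s requirements are met (a current Category 4 Waiver is held; there is no written lease). But: (f) operates against (c): the coverage ratio is 11%, meeting the 11% threshold. (g) does not operate here (the space is used for personal purposes only), so (f) stands. (c) is therefore removed.
Exception (d)'s conditions are all satisfied: rent is paid in kind; the number of days the property was let is 20 days, below the 24 days limit. Under paragraphs (h)–(l): (h) is engaged (the property is publicly advertised), but is displaced by (i): (i) operates against (h): the qualifying period is 315 days, meeting the 270 days threshold. (j), which would lift (i), is not triggered — there is no Standing Exemption Letter in force. Exception (d) stands.

No — exception (d) applies; Felix is not required to file Form RP-4.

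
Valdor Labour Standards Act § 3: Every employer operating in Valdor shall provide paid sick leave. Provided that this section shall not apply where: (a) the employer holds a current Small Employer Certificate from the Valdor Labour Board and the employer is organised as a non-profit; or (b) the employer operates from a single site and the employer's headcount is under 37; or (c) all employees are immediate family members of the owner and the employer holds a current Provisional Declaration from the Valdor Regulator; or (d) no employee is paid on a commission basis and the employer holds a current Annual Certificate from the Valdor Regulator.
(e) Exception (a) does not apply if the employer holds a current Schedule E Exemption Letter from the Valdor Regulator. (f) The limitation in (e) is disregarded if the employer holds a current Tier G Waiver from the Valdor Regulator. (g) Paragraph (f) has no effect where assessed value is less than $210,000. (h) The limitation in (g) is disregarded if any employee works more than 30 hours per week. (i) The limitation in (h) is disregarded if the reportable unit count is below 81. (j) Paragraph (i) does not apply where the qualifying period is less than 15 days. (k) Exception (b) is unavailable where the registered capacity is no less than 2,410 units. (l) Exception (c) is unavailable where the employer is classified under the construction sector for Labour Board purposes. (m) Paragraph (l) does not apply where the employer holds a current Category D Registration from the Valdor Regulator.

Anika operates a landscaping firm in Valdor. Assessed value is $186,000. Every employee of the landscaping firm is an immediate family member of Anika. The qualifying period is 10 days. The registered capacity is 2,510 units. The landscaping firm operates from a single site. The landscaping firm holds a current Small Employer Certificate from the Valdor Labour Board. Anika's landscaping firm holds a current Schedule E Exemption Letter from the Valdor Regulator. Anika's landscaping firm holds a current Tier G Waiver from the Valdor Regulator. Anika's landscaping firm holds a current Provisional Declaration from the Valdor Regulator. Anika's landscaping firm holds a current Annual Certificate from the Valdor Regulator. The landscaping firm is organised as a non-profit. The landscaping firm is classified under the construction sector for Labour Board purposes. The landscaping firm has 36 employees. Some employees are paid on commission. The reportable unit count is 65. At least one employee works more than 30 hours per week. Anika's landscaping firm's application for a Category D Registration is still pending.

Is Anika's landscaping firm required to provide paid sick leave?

No — exception (a) applies; Anika's landscaping firm is not required to provide paid sick leave.

All of (a)'s requirements are met (a current Small Employer Certificate is held; the employer is a non-profit). Under paragraphs (e)–(j): (e) would limit (a) — a current Schedule E Exemption Letter is held — but (f) sets (e) aside: (f) is triggered — a current Tier G Waiver is held. (g) is engaged (assessed value is $186,000, less than the $210,000 limit), but is set aside by (h): (h) applies — at least one employee exceeds 30 hours/week. (i) is triggered (the reportable unit count is 65, below the 81 limit), but is itself disapplied by (j): (j) operates against (i): the qualifying period is 10 days, less than the 15 days limit. So (a) applies.
All of (b)'s requirements are met (the employer operates from a single site; the employer's headcount is 36, under the 37 limit). But applying paragraph (k): (k) operates against (b): the registered capacity is 2,510 units, meeting the 2,410 units threshold. Exception (b) does not apply.
Exception (c): every employee is an immediate family member; a current Provisional Declaration is held — every condition holds. Turning to paragraphs (l)–(m): (l) applies — the landscaping firm is classified under the construction sector. (m) is not engaged (no current Category D Registration is held), so (l) stands. (c) is therefore removed.
Exception (d) requires that no employee is paid on a commission basis; but some employees are paid on commission, so (d) is unavailable.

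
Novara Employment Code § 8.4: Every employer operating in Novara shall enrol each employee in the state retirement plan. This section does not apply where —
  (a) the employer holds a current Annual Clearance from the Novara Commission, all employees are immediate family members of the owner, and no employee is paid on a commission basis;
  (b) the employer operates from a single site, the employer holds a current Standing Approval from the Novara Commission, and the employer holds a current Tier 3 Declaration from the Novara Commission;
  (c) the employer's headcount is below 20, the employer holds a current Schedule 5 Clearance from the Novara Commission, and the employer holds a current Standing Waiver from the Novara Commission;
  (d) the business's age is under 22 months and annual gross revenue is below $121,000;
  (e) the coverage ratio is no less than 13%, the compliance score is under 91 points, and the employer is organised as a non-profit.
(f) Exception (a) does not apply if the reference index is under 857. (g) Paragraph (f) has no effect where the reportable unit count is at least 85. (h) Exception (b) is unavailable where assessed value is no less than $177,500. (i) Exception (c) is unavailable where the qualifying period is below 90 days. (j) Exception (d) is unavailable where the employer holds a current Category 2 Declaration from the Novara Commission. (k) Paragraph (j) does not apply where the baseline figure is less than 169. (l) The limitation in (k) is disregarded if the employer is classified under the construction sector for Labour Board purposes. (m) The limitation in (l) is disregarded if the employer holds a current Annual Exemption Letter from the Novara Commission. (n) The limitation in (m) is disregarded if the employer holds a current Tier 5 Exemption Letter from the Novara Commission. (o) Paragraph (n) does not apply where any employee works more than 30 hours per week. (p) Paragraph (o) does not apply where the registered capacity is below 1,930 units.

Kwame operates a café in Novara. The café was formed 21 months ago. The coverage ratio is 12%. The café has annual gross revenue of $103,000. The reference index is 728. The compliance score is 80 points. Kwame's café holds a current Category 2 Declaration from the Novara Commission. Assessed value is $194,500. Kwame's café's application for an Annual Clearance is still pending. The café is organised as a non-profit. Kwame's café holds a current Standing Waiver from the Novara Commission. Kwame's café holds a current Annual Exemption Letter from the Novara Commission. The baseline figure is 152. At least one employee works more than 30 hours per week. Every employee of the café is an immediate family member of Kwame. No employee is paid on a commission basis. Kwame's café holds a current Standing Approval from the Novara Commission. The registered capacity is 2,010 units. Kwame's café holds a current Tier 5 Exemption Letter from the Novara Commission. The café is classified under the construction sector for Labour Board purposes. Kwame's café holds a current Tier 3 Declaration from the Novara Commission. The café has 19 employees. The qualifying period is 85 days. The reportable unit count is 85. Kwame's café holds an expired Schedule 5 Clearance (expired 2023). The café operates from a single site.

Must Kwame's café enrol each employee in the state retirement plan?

No — exception (d) applies; Kwame's café is not required to enrol each employee in the state retirement plan.

Exception (a) fails — no current Annual Clearance is held.
Exception (b): the employer operates from a single site; a current Standing Approval is held; a current Tier 3 Declaration is held — every condition holds. But: (h) operates — assessed value is $194,500, meeting the $177,500 threshold. (b) is therefore removed.
Exception (c) fails — the Schedule 5 Clearance is not current.
All of (d)'s requirements are met (the business's age is 21 months, under the 22 months limit; annual gross revenue is $103,000, below the $121,000 limit). Applying paragraphs (j)–(p): (j) is triggered (a current Category 2 Declaration is held), but is displaced by (k): (k) applies — the baseline figure is 152, less than the 169 limit. (l) is engaged (the café is classified under the construction sector), but is set aside by (m): (m) operates against (l): a current Annual Exemption Letter is held. (n) would limit (m) — a current Tier 5 Exemption Letter is held — but (o) sets (n) aside: (o) is triggered — at least one employee exceeds 30 hours/week. (p), which would lift (o), does not operate here — the registered capacity is 2,010 units, not below 1,930 units. Exception (d) stands.
Exception (e) fails — the coverage ratio is 12%, short of 13%.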